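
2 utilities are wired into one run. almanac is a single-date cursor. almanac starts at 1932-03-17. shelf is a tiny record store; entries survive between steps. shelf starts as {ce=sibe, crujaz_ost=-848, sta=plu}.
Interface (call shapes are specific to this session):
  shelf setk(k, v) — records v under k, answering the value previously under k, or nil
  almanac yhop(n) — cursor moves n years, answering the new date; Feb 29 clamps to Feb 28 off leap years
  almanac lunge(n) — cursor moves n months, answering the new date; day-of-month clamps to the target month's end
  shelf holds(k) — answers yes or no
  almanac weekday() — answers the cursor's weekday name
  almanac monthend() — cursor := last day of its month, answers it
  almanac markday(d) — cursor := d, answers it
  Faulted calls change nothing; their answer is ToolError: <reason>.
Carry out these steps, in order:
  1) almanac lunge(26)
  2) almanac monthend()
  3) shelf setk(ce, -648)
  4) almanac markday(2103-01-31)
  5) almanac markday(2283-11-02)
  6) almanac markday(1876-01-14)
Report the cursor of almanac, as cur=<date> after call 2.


Answer: cur=1934-05-31

Derivation:
Do: almanac lunge[n='26']
See: 1934-05-17
Do: almanac monthend[]
See: 1934-05-31
Do: shelf setk[k='ce'; v='-648']
See: sibe
Do: almanac markday[d='2103-01-31']
See: 2103-01-31
Do: almanac markday[d='2283-11-02']
See: 2283-11-02
Do: almanac markday[d='1876-01-14']
See: 1876-01-14


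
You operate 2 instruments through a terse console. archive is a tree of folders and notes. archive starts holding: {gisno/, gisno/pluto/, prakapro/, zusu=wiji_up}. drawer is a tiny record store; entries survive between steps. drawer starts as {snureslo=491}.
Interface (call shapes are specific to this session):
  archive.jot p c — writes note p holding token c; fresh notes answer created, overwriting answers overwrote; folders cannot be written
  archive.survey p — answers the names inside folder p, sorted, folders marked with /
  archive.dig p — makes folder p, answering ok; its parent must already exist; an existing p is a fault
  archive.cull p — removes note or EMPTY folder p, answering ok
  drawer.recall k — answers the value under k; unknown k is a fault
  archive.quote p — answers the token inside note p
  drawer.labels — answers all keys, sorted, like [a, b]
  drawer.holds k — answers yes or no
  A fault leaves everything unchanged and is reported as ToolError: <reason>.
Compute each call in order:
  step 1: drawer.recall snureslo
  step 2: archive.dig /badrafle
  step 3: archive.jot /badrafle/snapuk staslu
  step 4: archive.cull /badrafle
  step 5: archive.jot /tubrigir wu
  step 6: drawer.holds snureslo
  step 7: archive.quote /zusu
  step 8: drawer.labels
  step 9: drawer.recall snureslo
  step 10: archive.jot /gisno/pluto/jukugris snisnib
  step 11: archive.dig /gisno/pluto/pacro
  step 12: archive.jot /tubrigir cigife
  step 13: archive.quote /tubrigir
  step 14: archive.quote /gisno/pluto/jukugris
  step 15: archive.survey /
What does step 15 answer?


Answer: [badrafle/, gisno/, prakapro/, tubrigir, zusu]

Derivation:
I call drawer.recall with k→snureslo, — result: 491.
Using archive.dig with p→/badrafle, → ok.
Next I call archive.jot with p→/badrafle/snapuk, c→staslu, which returns created.
Using archive.cull with p→/badrafle, which returns ToolError: not empty.
I invoke archive.jot with p→/tubrigir, c→wu, which returns created.
Next I call drawer.holds with k→snureslo, giving yes.
I invoke archive.quote with p→/zusu, and get wiji_up.
I call drawer.labels, → [snureslo].
I run drawer.recall with k→snureslo, — result: 491.
Using archive.jot with p→/gisno/pluto/jukugris, c→snisnib, and get created.
Invoking archive.dig with p→/gisno/pluto/pacro, and get ok.
I call archive.jot with p→/tubrigir, c→cigife, and get overwrote.
I call archive.quote with p→/tubrigir: cigife.
I invoke archive.quote with p→/gisno/pluto/jukugris, and see snisnib.
Calling archive.survey with p→/, which returns [badrafle/, gisno/, prakapro/, tubrigir, zusu].


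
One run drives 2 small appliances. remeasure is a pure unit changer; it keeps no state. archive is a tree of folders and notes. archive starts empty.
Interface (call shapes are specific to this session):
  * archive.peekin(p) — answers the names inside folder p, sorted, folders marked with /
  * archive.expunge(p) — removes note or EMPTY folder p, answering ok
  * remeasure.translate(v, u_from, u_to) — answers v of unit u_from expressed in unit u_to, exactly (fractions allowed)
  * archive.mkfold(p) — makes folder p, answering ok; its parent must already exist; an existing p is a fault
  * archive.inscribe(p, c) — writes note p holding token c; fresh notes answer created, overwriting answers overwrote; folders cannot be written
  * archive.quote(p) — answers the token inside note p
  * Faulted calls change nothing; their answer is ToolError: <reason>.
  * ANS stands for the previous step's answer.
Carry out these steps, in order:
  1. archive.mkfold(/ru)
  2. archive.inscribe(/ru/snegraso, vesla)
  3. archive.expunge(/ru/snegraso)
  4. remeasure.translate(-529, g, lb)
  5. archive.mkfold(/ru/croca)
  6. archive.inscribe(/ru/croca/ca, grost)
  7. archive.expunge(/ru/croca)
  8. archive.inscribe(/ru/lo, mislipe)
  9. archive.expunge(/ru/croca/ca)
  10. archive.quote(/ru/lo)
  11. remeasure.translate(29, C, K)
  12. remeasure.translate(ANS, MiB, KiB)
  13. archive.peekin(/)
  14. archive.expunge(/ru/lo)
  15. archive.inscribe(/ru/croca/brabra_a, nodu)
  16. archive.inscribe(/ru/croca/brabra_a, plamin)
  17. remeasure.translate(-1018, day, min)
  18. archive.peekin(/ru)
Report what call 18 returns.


==> mkfold(p='/ru')
<== ok
==> inscribe(p='/ru/snegraso', c='vesla')
<== created
==> expunge(p='/ru/snegraso')
<== ok
==> translate(v='-529', u_from='g', u_to='lb')
<== -52900000/45359237
==> mkfold(p='/ru/croca')
<== ok
==> inscribe(p='/ru/croca/ca', c='grost')
<== created
==> expunge(p='/ru/croca')
<== ToolError: not empty
==> inscribe(p='/ru/lo', c='mislipe')
<== created
==> expunge(p='/ru/croca/ca')
<== ok
==> quote(p='/ru/lo')
<== mislipe
==> translate(v='29', u_from='C', u_to='K')
<== 6043/20
==> translate(v='ANS', u_from='MiB', u_to='KiB')
<== 1547008/5
==> peekin(p='/')
<== [ru/]
==> expunge(p='/ru/lo')
<== ok
==> inscribe(p='/ru/croca/brabra_a', c='nodu')
<== created
==> inscribe(p='/ru/croca/brabra_a', c='plamin')
<== overwrote
==> translate(v='-1018', u_from='day', u_to='min')
<== -1465920
==> peekin(p='/ru')
<== [croca/]

Answer: [croca/]


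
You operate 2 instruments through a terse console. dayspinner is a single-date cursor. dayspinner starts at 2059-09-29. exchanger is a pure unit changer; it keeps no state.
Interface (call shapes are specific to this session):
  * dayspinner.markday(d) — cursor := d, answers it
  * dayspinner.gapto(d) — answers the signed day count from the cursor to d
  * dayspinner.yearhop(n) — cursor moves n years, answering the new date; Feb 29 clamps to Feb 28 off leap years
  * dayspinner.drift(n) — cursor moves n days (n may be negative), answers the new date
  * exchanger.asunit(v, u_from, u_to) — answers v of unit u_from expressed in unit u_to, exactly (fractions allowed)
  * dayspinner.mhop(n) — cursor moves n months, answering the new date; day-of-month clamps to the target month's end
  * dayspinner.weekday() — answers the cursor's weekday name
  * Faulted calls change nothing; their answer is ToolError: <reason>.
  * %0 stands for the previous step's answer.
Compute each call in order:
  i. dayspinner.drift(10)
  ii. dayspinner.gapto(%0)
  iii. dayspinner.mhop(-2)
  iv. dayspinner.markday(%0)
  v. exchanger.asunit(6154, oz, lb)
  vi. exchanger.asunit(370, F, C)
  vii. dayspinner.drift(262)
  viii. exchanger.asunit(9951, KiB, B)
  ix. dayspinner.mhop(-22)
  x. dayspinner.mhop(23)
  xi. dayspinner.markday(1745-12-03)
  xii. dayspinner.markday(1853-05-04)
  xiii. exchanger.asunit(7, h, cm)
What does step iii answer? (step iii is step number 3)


Answer: 2059-08-09

Derivation:
$ dayspinner.drift n→10
:: 2059-10-09
$ dayspinner.gapto d→%0
:: 0
$ dayspinner.mhop n→-2
:: 2059-08-09
$ dayspinner.markday d→%0
:: 2059-08-09
$ exchanger.asunit v→6154 u_from→oz u_to→lb
:: 3077/8
$ exchanger.asunit v→370 u_from→F u_to→C
:: 1690/9
$ dayspinner.drift n→262
:: 2060-04-27
$ exchanger.asunit v→9951 u_from→KiB u_to→B
:: 10189824
$ dayspinner.mhop n→-22
:: 2058-06-27
$ dayspinner.mhop n→23
:: 2060-05-27
$ dayspinner.markday d→1745-12-03
:: 1745-12-03
$ dayspinner.markday d→1853-05-04
:: 1853-05-04
$ exchanger.asunit v→7 u_from→h u_to→cm
:: ToolError: incompatible units


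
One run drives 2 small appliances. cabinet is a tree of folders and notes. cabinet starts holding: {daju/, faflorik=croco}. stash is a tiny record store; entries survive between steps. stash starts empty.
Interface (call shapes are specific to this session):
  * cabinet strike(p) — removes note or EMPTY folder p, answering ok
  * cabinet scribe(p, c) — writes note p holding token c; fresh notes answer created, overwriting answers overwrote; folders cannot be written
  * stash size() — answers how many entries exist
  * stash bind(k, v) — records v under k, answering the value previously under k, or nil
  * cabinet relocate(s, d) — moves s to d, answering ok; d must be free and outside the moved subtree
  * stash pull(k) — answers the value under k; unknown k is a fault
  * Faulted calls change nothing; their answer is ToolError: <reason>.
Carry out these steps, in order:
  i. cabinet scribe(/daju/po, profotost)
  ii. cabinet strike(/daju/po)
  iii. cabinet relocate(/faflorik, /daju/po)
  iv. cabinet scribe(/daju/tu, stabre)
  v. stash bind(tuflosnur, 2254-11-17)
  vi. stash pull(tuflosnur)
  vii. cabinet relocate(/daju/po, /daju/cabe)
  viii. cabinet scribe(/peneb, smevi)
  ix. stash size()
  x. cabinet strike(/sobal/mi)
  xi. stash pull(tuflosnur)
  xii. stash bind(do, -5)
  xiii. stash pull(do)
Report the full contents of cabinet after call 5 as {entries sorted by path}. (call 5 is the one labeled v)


Using cabinet scribe with p: /daju/po, c: profotost, — result: created.
Then cabinet strike with p: /daju/po, yielding ok.
I use cabinet relocate with s: /faflorik, d: /daju/po, → ok.
I use cabinet scribe with p: /daju/tu, c: stabre, and observe created.
I run stash bind with k: tuflosnur, v: 2254-11-17, giving nil.
I run stash pull with k: tuflosnur: 2254-11-17.
Using cabinet relocate with s: /daju/po, d: /daju/cabe, → ok.
Next I call cabinet scribe with p: /peneb, c: smevi, and see created.
I call stash size(), yielding 1.
Next I call cabinet strike with p: /sobal/mi, → ToolError: not found.
I invoke stash pull with k: tuflosnur, giving 2254-11-17.
Using stash bind with k: do, v: -5, yielding nil.
Using stash pull with k: do, — result: -5.

Answer: {daju/, daju/po=croco, daju/tu=stabre}


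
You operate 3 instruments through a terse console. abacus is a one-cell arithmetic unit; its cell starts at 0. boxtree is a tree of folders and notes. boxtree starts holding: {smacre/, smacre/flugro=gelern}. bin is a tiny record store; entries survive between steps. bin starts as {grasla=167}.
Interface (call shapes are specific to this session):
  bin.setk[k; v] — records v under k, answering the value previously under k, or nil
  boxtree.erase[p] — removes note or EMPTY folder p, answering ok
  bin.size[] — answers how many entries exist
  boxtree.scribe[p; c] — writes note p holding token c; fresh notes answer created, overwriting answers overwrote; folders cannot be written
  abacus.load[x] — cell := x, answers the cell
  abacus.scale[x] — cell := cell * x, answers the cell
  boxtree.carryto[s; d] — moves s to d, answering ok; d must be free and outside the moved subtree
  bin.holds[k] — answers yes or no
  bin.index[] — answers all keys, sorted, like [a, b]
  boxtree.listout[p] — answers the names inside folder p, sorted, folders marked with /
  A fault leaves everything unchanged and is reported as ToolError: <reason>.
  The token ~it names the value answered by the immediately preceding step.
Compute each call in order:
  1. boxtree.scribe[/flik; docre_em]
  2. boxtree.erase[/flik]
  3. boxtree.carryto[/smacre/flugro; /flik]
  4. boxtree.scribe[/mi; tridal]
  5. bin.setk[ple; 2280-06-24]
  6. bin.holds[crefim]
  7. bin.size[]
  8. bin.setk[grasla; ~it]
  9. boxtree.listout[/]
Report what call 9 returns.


Using boxtree.scribe(p: /flik, c: docre_em), which returns created.
I use boxtree.erase(p: /flik), and get ok.
Invoking boxtree.carryto(s: /smacre/flugro, d: /flik), and see ok.
Calling boxtree.scribe(p: /mi, c: tridal), which returns created.
Calling bin.setk(k: ple, v: 2280-06-24), yielding nil.
I run bin.holds(k: crefim), yielding no.
Invoking bin.size, → 2.
Calling bin.setk(k: grasla, v: ~it), and see 167.
Now I run boxtree.listout(p: /), yielding [flik, mi, smacre/].

Answer: [flik, mi, smacre/]


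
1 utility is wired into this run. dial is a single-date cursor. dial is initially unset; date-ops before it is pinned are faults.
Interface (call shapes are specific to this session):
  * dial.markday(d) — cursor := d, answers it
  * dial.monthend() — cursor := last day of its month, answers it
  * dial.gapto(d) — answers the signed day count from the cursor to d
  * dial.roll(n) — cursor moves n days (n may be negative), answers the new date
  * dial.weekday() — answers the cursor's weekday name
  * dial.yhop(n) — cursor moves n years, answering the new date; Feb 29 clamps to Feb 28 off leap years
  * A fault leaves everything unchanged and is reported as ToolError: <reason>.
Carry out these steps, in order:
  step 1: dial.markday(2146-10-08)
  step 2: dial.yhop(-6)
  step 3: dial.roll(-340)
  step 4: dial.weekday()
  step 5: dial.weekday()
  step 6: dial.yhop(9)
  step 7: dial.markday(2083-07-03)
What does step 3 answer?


Answer: 2139-11-03

Derivation:
Do: dial.markday[d='2146-10-08']
See: 2146-10-08
Do: dial.yhop[n='-6']
See: 2140-10-08
Do: dial.roll[n='-340']
See: 2139-11-03
Do: dial.weekday[]
See: Tuesday
Do: dial.weekday[]
See: Tuesday
Do: dial.yhop[n='9']
See: 2148-11-03
Do: dial.markday[d='2083-07-03']
See: 2083-07-03


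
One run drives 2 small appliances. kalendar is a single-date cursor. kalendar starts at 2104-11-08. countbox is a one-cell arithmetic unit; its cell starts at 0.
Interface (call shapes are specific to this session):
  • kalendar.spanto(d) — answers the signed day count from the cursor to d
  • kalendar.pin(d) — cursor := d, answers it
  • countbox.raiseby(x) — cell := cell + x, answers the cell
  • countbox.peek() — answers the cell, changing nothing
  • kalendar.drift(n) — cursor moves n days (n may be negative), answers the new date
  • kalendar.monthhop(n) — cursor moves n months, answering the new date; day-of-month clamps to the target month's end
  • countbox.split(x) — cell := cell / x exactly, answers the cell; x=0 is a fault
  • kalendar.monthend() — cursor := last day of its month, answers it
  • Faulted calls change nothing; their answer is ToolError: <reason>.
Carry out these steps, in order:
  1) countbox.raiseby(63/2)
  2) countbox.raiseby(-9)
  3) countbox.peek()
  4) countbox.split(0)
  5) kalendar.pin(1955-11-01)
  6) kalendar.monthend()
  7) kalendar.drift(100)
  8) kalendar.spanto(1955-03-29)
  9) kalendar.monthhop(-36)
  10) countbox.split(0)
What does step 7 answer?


Answer: 1956-03-09

Derivation:
→ countbox.raiseby(x=63/2)
← 63/2
→ countbox.raiseby(x=-9)
← 45/2
→ countbox.peek()
← 45/2
→ countbox.split(x=0)
← ToolError: division by zero
→ kalendar.pin(d=1955-11-01)
← 1955-11-01
→ kalendar.monthend()
← 1955-11-30
→ kalendar.drift(n=100)
← 1956-03-09
→ kalendar.spanto(d=1955-03-29)
← -346
→ kalendar.monthhop(n=-36)
← 1953-03-09
→ countbox.split(x=0)
← ToolError: division by zero


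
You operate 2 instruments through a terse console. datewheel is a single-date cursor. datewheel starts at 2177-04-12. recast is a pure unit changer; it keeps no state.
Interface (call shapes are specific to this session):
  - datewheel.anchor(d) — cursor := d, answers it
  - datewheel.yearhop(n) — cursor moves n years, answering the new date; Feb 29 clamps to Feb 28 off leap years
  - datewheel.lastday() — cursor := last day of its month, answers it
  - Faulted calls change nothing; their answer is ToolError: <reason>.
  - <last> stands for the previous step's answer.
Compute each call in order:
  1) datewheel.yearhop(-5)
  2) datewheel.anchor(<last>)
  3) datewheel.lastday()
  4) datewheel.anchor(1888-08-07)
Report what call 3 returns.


Answer: 2172-04-30

Derivation:
-> yearhop(-5)
<- 2172-04-12
-> anchor(<last>)
<- 2172-04-12
-> lastday()
<- 2172-04-30
-> anchor(1888-08-07)
<- 1888-08-07


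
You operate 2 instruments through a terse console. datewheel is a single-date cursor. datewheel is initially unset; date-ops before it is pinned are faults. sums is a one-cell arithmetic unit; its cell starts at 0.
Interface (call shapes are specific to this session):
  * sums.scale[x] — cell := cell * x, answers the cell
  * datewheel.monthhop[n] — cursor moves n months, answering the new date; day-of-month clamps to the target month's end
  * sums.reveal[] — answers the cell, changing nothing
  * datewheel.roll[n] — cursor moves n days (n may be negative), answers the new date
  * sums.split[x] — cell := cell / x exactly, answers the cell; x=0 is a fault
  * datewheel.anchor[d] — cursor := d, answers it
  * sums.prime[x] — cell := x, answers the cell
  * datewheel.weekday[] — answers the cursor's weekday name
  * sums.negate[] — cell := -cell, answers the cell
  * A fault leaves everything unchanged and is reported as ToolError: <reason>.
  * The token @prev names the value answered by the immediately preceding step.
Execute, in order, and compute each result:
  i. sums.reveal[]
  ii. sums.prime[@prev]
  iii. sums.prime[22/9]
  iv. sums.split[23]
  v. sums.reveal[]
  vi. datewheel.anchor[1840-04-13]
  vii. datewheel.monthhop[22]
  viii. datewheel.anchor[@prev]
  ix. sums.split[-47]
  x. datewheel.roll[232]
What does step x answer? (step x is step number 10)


Answer: 1842-10-03

Derivation:
! 1. reveal() : 0
! 2. prime(x: @prev) : 0
! 3. prime(x: 22/9) : 22/9
! 4. split(x: 23) : 22/207
! 5. reveal() : 22/207
! 6. anchor(d: 1840-04-13) : 1840-04-13
! 7. monthhop(n: 22) : 1842-02-13
! 8. anchor(d: @prev) : 1842-02-13
! 9. split(x: -47) : -22/9729
! 10. roll(n: 232) : 1842-10-03


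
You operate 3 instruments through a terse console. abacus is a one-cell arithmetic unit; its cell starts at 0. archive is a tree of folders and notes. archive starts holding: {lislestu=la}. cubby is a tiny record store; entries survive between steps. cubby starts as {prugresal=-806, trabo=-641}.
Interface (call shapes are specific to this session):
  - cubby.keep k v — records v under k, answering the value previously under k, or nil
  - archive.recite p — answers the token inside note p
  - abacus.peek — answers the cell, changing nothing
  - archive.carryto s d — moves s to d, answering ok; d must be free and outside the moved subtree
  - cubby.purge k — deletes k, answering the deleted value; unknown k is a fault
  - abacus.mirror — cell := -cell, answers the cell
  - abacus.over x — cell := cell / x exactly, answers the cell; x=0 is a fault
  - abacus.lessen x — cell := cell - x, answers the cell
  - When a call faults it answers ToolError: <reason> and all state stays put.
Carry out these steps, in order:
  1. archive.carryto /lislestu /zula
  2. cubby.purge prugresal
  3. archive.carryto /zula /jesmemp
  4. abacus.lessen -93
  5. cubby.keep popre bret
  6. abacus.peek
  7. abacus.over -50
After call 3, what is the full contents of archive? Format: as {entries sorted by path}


Answer: {jesmemp=la}

Derivation:
Using archive.carryto on s=/lislestu, d=/zula, → ok.
Then cubby.purge on k=prugresal, and observe -806.
I call archive.carryto on s=/zula, d=/jesmemp, and get ok.
Using abacus.lessen on x=-93, giving 93.
Then cubby.keep on k=popre, v=bret, → nil.
Calling abacus.peek(), which returns 93.
Next I call abacus.over on x=-50, — result: -93/50.


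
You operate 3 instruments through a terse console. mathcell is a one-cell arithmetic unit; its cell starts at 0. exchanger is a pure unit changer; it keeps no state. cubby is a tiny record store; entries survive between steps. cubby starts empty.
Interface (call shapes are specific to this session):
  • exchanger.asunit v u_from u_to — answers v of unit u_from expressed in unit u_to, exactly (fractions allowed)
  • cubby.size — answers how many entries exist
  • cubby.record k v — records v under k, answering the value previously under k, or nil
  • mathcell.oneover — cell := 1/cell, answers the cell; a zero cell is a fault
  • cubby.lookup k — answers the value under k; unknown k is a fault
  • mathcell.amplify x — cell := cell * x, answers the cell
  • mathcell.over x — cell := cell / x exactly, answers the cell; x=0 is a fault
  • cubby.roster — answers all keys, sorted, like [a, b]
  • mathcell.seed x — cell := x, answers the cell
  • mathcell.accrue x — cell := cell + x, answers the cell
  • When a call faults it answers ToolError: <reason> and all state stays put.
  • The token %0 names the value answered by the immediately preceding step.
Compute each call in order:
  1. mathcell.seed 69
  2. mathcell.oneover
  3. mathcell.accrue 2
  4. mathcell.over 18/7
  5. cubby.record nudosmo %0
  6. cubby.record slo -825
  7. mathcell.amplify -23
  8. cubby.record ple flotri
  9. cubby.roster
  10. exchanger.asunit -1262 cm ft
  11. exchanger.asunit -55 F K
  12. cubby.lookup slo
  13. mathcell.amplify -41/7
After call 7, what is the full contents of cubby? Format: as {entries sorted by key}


Answer: {nudosmo=973/1242, slo=-825}

Derivation:
> seed x=69
[out] 69
> oneover
[out] 1/69
> accrue x=2
[out] 139/69
> over x=18/7
[out] 973/1242
> record k=nudosmo v=%0
[out] nil
> record k=slo v=-825
[out] nil
> amplify x=-23
[out] -973/54
> record k=ple v=flotri
[out] nil
> roster
[out] [nudosmo, ple, slo]
> asunit v=-1262 u_from=cm u_to=ft
[out] -15775/381
> asunit v=-55 u_from=F u_to=K
[out] 13489/60
> lookup k=slo
[out] -825
> amplify x=-41/7
[out] 5699/54


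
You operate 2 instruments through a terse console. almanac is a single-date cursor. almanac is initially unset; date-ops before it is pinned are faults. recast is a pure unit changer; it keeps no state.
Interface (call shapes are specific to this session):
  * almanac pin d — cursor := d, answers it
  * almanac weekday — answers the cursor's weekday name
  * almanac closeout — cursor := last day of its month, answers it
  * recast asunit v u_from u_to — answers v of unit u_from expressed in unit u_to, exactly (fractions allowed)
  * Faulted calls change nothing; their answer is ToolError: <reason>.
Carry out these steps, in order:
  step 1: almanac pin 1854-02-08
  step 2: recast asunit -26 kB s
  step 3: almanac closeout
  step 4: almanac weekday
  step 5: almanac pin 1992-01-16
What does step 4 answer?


[in] almanac pin d=1854-02-08
[out] 1854-02-08
[in] recast asunit v=-26 u_from=kB u_to=s
[out] ToolError: incompatible units
[in] almanac closeout
[out] 1854-02-28
[in] almanac weekday
[out] Tuesday
[in] almanac pin d=1992-01-16
[out] 1992-01-16

Answer: Tuesday


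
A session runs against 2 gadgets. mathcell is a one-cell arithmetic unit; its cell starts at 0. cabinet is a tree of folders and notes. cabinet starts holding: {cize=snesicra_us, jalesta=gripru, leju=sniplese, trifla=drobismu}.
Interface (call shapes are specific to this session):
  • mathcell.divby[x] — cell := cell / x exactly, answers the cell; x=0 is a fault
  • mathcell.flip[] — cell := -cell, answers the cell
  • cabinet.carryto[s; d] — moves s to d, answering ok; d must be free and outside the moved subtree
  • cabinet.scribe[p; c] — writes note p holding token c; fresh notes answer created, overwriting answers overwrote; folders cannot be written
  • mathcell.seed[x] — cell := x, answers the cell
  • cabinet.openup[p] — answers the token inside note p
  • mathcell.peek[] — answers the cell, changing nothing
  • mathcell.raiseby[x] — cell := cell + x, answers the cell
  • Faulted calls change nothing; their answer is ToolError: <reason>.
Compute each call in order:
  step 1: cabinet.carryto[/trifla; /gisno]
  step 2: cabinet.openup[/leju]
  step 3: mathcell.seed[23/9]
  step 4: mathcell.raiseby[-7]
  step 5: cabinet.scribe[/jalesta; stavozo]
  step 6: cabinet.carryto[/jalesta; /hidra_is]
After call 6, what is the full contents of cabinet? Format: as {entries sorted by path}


Answer: {cize=snesicra_us, gisno=drobismu, hidra_is=stavozo, leju=sniplese}

Derivation:
! 1. cabinet.carryto(s→/trifla, d→/gisno) : ok
! 2. cabinet.openup(p→/leju) : sniplese
! 3. mathcell.seed(x→23/9) : 23/9
! 4. mathcell.raiseby(x→-7) : -40/9
! 5. cabinet.scribe(p→/jalesta, c→stavozo) : overwrote
! 6. cabinet.carryto(s→/jalesta, d→/hidra_is) : ok


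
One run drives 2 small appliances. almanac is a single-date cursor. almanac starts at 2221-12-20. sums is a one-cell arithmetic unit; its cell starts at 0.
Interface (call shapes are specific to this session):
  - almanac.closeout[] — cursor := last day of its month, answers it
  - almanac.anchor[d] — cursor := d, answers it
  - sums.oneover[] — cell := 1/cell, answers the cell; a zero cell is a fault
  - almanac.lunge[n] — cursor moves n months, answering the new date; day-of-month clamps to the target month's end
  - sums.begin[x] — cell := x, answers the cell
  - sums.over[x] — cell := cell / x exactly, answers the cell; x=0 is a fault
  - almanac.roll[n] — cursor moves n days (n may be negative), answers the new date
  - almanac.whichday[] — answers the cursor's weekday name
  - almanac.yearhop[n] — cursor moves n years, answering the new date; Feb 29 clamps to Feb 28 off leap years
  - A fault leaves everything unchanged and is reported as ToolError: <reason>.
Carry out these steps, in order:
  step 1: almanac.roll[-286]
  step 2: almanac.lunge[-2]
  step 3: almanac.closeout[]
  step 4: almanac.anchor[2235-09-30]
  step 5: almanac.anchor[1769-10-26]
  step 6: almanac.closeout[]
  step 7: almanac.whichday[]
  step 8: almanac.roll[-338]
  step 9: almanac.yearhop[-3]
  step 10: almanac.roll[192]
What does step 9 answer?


Answer: 1765-11-27

Derivation:
-- 1. almanac.roll(n: -286) -> 2221-03-09
-- 2. almanac.lunge(n: -2) -> 2221-01-09
-- 3. almanac.closeout() -> 2221-01-31
-- 4. almanac.anchor(d: 2235-09-30) -> 2235-09-30
-- 5. almanac.anchor(d: 1769-10-26) -> 1769-10-26
-- 6. almanac.closeout() -> 1769-10-31
-- 7. almanac.whichday() -> Tuesday
-- 8. almanac.roll(n: -338) -> 1768-11-27
-- 9. almanac.yearhop(n: -3) -> 1765-11-27
-- 10. almanac.roll(n: 192) -> 1766-06-07


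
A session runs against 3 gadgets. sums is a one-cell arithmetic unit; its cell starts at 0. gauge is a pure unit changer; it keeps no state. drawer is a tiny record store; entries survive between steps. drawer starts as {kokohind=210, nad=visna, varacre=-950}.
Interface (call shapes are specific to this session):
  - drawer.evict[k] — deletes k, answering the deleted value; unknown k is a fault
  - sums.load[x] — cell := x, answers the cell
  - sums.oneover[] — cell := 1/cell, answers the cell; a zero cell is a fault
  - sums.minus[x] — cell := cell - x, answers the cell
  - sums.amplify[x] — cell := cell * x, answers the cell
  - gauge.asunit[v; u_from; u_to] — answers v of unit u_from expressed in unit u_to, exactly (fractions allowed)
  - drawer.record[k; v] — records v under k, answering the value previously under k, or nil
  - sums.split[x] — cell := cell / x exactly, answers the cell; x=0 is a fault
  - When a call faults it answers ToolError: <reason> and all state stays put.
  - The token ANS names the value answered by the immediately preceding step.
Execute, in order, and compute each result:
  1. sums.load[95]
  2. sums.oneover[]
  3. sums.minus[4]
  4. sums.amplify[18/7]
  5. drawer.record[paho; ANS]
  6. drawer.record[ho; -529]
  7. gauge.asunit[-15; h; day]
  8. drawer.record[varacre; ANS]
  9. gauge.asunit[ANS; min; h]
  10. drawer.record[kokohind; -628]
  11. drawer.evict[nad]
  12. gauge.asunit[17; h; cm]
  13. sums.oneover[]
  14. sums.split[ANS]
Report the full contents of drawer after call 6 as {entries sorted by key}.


Answer: {ho=-529, kokohind=210, nad=visna, paho=-6822/665, varacre=-950}

Derivation:
[in] sums.load x=95
= 95
[in] sums.oneover
= 1/95
[in] sums.minus x=4
= -379/95
[in] sums.amplify x=18/7
= -6822/665
[in] drawer.record k=paho v=ANS
= nil
[in] drawer.record k=ho v=-529
= nil
[in] gauge.asunit v=-15 u_from=h u_to=day
= -5/8
[in] drawer.record k=varacre v=ANS
= -950
[in] gauge.asunit v=ANS u_from=min u_to=h
= -95/6
[in] drawer.record k=kokohind v=-628
= 210
[in] drawer.evict k=nad
= visna
[in] gauge.asunit v=17 u_from=h u_to=cm
= ToolError: incompatible units
[in] sums.oneover
= -665/6822
[in] sums.split x=ANS
= 1


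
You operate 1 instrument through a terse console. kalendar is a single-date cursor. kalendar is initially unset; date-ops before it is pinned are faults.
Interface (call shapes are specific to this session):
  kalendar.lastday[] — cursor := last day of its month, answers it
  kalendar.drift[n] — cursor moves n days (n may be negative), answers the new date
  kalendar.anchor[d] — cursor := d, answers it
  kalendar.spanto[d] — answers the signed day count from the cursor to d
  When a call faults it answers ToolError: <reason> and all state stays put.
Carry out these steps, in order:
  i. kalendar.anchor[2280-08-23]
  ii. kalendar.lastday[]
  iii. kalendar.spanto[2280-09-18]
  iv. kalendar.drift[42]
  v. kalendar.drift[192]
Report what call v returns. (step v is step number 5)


Answer: 2281-04-22

Derivation:
;; anchor(2280-08-23) == 2280-08-23
;; lastday() == 2280-08-31
;; spanto(2280-09-18) == 18
;; drift(42) == 2280-10-12
;; drift(192) == 2281-04-22


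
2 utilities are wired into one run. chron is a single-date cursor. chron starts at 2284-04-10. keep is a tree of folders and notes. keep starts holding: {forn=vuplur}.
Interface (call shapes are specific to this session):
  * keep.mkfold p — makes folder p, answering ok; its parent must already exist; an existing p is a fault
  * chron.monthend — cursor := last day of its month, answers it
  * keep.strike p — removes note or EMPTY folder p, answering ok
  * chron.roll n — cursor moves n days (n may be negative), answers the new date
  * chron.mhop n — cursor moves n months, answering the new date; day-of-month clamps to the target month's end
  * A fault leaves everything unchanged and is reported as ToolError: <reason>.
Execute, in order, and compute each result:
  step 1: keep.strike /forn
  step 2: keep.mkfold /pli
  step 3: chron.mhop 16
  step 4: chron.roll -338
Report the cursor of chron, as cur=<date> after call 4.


# 1. keep.strike(p→/forn) => ok
# 2. keep.mkfold(p→/pli) => ok
# 3. chron.mhop(n→16) => 2285-08-10
# 4. chron.roll(n→-338) => 2284-09-06

Answer: cur=2284-09-06


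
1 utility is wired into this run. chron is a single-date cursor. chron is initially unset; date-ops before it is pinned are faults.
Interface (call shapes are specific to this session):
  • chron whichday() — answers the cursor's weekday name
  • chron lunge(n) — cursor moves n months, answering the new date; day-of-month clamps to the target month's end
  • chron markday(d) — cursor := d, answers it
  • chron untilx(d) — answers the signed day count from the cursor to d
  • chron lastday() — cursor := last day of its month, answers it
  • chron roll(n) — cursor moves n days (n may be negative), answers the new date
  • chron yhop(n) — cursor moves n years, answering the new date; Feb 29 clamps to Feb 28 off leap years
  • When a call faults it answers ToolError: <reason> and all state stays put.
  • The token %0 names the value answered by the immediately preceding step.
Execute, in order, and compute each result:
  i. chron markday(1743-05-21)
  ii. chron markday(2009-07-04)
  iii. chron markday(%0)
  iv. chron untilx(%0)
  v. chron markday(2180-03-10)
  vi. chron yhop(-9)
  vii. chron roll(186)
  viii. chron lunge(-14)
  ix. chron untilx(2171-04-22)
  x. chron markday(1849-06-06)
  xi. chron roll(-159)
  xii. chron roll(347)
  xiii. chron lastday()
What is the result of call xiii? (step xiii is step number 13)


Answer: 1849-12-31

Derivation:
Now I run chron markday using d: 1743-05-21, and get 1743-05-21.
Now I run chron markday using d: 2009-07-04, → 2009-07-04.
I use chron markday using d: %0, and see 2009-07-04.
I invoke chron untilx using d: %0, yielding 0.
I try chron markday using d: 2180-03-10, and observe 2180-03-10.
Then chron yhop using n: -9, which returns 2171-03-10.
I run chron roll using n: 186: 2171-09-12.
Next I call chron lunge using n: -14, — result: 2170-07-12.
Then chron untilx using d: 2171-04-22: 284.
Calling chron markday using d: 1849-06-06, which returns 1849-06-06.
I use chron roll using n: -159, — result: 1848-12-29.
I use chron roll using n: 347, which returns 1849-12-11.
Using chron lastday, which returns 1849-12-31.


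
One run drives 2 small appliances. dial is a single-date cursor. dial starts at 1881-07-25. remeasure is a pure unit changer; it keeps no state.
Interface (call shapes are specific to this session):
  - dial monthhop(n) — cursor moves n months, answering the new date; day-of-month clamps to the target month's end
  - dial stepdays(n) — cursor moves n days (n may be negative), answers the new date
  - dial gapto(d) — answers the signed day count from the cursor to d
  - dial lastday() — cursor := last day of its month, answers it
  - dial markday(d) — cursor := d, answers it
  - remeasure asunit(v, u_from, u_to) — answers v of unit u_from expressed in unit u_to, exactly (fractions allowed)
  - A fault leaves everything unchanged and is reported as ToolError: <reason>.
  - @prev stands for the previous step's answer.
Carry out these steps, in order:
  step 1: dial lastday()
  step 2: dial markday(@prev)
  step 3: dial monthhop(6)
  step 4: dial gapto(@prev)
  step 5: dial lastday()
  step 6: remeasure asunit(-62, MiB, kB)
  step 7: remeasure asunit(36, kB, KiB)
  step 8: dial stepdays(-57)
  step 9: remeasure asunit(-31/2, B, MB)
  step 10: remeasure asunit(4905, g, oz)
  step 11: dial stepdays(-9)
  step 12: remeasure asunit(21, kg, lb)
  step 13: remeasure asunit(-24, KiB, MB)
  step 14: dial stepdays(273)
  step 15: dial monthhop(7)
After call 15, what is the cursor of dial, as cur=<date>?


Answer: cur=1883-03-26

Derivation:
==> dial lastday()
<== 1881-07-31
==> dial markday(d→@prev)
<== 1881-07-31
==> dial monthhop(n→6)
<== 1882-01-31
==> dial gapto(d→@prev)
<== 0
==> dial lastday()
<== 1882-01-31
==> remeasure asunit(v→-62, u_from→MiB, u_to→kB)
<== -8126464/125
==> remeasure asunit(v→36, u_from→kB, u_to→KiB)
<== 1125/32
==> dial stepdays(n→-57)
<== 1881-12-05
==> remeasure asunit(v→-31/2, u_from→B, u_to→MB)
<== -31/2000000
==> remeasure asunit(v→4905, u_from→g, u_to→oz)
<== 7848000000/45359237
==> dial stepdays(n→-9)
<== 1881-11-26
==> remeasure asunit(v→21, u_from→kg, u_to→lb)
<== 300000000/6479891
==> remeasure asunit(v→-24, u_from→KiB, u_to→MB)
<== -384/15625
==> dial stepdays(n→273)
<== 1882-08-26
==> dial monthhop(n→7)
<== 1883-03-26


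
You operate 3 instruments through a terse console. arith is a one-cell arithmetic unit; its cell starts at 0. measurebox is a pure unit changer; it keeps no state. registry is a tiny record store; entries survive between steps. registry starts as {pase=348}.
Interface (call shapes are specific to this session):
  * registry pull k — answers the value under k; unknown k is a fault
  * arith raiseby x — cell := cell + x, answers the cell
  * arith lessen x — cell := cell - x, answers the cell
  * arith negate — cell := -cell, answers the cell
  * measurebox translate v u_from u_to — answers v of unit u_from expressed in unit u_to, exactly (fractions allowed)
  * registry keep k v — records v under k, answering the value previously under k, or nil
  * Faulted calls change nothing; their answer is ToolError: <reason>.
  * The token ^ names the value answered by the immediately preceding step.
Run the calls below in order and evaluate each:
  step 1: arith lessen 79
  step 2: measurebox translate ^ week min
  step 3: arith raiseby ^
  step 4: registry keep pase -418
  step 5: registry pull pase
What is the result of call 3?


! arith lessen(x=79) == -79
! measurebox translate(v=^, u_from=week, u_to=min) == -796320
! arith raiseby(x=^) == -796399
! registry keep(k=pase, v=-418) == 348
! registry pull(k=pase) == -418

Answer: -796399


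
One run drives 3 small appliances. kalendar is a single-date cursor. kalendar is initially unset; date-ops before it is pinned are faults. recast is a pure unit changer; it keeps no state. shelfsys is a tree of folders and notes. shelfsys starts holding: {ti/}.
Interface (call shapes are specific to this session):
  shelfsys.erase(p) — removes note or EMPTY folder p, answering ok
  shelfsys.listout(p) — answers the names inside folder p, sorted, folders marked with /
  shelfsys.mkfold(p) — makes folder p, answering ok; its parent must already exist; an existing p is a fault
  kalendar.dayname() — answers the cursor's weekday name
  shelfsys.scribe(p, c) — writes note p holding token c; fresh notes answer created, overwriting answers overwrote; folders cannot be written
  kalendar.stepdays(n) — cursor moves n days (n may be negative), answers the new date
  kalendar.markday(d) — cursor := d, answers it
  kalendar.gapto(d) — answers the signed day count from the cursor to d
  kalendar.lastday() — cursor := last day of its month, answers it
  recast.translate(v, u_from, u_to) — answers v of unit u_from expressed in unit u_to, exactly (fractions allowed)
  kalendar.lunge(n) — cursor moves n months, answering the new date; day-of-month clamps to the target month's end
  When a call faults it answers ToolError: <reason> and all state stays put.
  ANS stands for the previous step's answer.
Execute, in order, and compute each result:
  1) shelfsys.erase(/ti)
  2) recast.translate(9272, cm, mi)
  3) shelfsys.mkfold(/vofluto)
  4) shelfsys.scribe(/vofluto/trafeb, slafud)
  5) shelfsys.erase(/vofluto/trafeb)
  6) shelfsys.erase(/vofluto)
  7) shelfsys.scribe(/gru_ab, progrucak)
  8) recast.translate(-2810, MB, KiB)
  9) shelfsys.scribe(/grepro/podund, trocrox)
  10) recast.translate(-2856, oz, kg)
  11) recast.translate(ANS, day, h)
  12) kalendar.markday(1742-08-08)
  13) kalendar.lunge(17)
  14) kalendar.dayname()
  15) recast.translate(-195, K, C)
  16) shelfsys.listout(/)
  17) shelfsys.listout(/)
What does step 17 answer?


==> erase(/ti)
<== ok
==> translate(9272, cm, mi)
<== 5795/100584
==> mkfold(/vofluto)
<== ok
==> scribe(/vofluto/trafeb, slafud)
<== created
==> erase(/vofluto/trafeb)
<== ok
==> erase(/vofluto)
<== ok
==> scribe(/gru_ab, progrucak)
<== created
==> translate(-2810, MB, KiB)
<== -21953125/8
==> scribe(/grepro/podund, trocrox)
<== ToolError: no parent
==> translate(-2856, oz, kg)
<== -16193247609/200000000
==> translate(ANS, day, h)
<== -48579742827/25000000
==> markday(1742-08-08)
<== 1742-08-08
==> lunge(17)
<== 1744-01-08
==> dayname()
<== Wednesday
==> translate(-195, K, C)
<== -9363/20
==> listout(/)
<== [gru_ab]
==> listout(/)
<== [gru_ab]

Answer: [gru_ab]


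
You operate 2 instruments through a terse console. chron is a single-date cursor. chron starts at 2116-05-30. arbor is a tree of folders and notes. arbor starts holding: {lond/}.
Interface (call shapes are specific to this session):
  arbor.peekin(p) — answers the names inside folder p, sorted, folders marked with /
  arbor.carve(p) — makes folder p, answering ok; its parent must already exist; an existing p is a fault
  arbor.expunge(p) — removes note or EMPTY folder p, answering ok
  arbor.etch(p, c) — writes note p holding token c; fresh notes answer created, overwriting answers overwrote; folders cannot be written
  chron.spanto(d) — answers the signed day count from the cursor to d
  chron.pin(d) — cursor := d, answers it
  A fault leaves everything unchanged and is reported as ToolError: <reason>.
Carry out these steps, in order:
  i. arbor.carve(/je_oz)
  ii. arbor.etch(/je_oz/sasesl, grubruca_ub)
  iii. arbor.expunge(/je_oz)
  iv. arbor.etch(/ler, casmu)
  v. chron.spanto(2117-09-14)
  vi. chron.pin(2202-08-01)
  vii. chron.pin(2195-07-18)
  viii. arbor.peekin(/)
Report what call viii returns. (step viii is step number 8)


// carve(p: /je_oz) ~> ok
// etch(p: /je_oz/sasesl, c: grubruca_ub) ~> created
// expunge(p: /je_oz) ~> ToolError: not empty
// etch(p: /ler, c: casmu) ~> created
// spanto(d: 2117-09-14) ~> 472
// pin(d: 2202-08-01) ~> 2202-08-01
// pin(d: 2195-07-18) ~> 2195-07-18
// peekin(p: /) ~> [je_oz/, ler, lond/]

Answer: [je_oz/, ler, lond/]
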